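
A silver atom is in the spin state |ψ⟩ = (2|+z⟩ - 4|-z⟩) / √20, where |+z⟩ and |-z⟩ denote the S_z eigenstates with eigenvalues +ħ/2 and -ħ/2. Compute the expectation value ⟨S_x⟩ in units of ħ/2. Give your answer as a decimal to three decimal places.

-0.800

⟨σ_x⟩ = 2 Re(a* b)/(|a|²+|b|²) with a = 2, b = -4.
a* b = -8, so ⟨σ_x⟩ = -16/20.
⟨S_x⟩ = (ħ/2)·⟨σ_x⟩.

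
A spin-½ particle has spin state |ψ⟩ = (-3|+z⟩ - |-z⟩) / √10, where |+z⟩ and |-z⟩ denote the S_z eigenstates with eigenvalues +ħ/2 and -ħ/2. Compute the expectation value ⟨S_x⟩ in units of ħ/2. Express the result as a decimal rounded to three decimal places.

⟨σ_x⟩ = 2 Re(a* b)/(|a|²+|b|²) with a = -3, b = -1.
a* b = 3, so ⟨σ_x⟩ = 6/10.
⟨S_x⟩ = (ħ/2)·⟨σ_x⟩.

0.600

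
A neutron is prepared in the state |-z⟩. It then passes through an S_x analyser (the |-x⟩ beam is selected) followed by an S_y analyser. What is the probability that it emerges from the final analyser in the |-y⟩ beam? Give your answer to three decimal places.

0.250

First analyser (S_x): from |-z⟩, P(|-x⟩) = 1/2.
After stage 1 the state is |-x⟩; P(|-y⟩) = |⟨-y|-x⟩|² = 1/2.
Joint probability = 1/2 × 1/2 = 0.250.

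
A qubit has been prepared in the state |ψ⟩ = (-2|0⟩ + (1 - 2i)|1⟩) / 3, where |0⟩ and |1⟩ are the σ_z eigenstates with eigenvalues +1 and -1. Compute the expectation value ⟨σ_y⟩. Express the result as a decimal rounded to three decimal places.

⟨σ_y⟩ = 2 Im(a* b)/(|a|²+|b|²) with a = -2, b = (1 - 2i).
a* b = (-2 + 4i), so ⟨σ_y⟩ = 8/9.

0.889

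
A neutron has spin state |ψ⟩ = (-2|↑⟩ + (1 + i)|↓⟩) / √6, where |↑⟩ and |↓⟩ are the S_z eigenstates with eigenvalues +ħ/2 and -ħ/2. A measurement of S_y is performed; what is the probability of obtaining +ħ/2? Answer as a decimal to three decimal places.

|+y⟩ = (|↑⟩ + i|↓⟩)/√2, so ⟨+y|ψ⟩ = (-1 - i) / (√2·√6).
P = |-1 - i|² / 12 = 2/12.

0.167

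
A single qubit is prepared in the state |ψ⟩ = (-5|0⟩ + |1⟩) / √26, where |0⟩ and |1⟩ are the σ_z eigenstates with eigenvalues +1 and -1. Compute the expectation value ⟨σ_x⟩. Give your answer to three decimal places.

-0.385

⟨σ_x⟩ = 2 Re(a* b)/(|a|²+|b|²) with a = -5, b = 1.
a* b = -5, so ⟨σ_x⟩ = -10/26.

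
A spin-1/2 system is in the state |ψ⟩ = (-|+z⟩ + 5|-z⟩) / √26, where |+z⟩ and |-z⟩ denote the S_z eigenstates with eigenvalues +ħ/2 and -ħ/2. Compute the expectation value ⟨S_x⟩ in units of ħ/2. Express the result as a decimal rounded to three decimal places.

-0.385

⟨σ_x⟩ = 2 Re(a* b)/(|a|²+|b|²) with a = -1, b = 5.
a* b = -5, so ⟨σ_x⟩ = -10/26.
⟨S_x⟩ = (ħ/2)·⟨σ_x⟩.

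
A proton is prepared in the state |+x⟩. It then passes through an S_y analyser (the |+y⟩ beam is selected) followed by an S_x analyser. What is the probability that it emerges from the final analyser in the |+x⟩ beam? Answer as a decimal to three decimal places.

0.250

First analyser (S_y): from |+x⟩, P(|+y⟩) = 1/2.
After stage 1 the state is |+y⟩; P(|+x⟩) = |⟨+x|+y⟩|² = 1/2.
Joint probability = 1/2 × 1/2 = 0.250.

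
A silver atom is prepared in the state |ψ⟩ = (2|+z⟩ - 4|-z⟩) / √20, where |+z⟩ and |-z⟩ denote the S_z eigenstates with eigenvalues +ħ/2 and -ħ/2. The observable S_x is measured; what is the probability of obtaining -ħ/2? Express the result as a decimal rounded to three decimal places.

|-x⟩ = (|+z⟩ - |-z⟩)/√2, so ⟨-x|ψ⟩ = (6) / (√2·√20).
P = |6|² / 40 = 36/40.

0.900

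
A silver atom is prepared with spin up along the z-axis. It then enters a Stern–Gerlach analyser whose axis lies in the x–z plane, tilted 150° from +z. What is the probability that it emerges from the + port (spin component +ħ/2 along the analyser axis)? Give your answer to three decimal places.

For spin-½, the probability of finding spin-up along an axis at angle θ to the initial spin direction is cos²(θ/2); spin-down is sin²(θ/2).
θ = 150°, so P = cos²(75°) ≈ 0.067.

0.067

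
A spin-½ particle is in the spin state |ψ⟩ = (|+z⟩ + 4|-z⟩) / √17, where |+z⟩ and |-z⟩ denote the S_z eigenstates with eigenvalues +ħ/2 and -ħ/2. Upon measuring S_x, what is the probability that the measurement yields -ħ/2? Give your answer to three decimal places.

|-x⟩ = (|+z⟩ - |-z⟩)/√2, so ⟨-x|ψ⟩ = (-3) / (√2·√17).
P = |-3|² / 34 = 9/34.

0.265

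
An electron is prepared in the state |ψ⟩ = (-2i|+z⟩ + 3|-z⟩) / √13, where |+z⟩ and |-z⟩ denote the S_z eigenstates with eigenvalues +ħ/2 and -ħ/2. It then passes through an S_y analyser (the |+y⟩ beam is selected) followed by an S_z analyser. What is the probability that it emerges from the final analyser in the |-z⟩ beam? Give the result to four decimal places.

0.4808

First analyser (S_y): P(|+y⟩) = |⟨+y|ψ⟩|² = 25/26.
After stage 1 the state is |+y⟩; P(|-z⟩) = |⟨-z|+y⟩|² = 1/2.
Joint probability = 25/26 × 1/2 = 0.4808.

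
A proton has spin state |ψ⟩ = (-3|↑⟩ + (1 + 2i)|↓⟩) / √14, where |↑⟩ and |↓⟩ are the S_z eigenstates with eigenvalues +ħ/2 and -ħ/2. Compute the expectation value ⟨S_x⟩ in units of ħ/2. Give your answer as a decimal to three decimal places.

⟨σ_x⟩ = 2 Re(a* b)/(|a|²+|b|²) with a = -3, b = (1 + 2i).
a* b = (-3 - 6i), so ⟨σ_x⟩ = -6/14.
⟨S_x⟩ = (ħ/2)·⟨σ_x⟩.

-0.429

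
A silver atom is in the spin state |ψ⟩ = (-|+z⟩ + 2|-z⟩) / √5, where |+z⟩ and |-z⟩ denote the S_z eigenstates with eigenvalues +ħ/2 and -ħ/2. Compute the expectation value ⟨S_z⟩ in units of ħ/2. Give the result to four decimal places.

⟨σ_z⟩ = |a|² - |b|² divided by |a|²+|b|², with a, b the |+z⟩, |-z⟩ amplitudes.
= (1 - 4)/5 = -3/5.
⟨S_z⟩ = (ħ/2)·⟨σ_z⟩.

-0.6000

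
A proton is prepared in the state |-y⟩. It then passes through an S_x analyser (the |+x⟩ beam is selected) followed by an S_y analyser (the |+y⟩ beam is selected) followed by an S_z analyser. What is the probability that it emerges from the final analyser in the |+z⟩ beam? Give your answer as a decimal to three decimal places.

First analyser (S_x): from |-y⟩, P(|+x⟩) = 1/2.
After stage 1 the state is |+x⟩; P(|+y⟩) = |⟨+y|+x⟩|² = 1/2.
After stage 2 the state is |+y⟩; P(|+z⟩) = |⟨+z|+y⟩|² = 1/2.
Joint probability = 1/2 × 1/2 × 1/2 = 0.125.

0.125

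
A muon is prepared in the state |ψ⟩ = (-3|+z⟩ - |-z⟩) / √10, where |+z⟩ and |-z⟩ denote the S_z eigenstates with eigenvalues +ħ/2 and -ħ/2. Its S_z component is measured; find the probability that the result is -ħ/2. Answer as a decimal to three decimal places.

The -ħ/2 outcome corresponds to |-z⟩. Its amplitude in |ψ⟩ is -1/√10.
P = |-1|² / 10 = 1/10.

0.100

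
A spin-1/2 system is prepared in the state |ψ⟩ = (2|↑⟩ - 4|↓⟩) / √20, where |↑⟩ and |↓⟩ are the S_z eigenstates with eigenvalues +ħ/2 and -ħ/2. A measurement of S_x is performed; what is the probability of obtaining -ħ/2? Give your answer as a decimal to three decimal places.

0.900

|-x⟩ = (|↑⟩ - |↓⟩)/√2, so ⟨-x|ψ⟩ = (6) / (√2·√20).
P = |6|² / 40 = 36/40.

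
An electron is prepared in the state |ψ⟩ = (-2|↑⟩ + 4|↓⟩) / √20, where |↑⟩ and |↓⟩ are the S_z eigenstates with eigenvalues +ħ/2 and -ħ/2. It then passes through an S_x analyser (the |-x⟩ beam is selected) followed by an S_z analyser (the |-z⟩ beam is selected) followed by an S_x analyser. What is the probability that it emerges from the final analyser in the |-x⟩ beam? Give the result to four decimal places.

First analyser (S_x): P(|-x⟩) = |⟨-x|ψ⟩|² = 36/40.
After stage 1 the state is |-x⟩; P(|-z⟩) = |⟨-z|-x⟩|² = 1/2.
After stage 2 the state is |-z⟩; P(|-x⟩) = |⟨-x|-z⟩|² = 1/2.
Joint probability = 36/40 × 1/2 × 1/2 = 0.2250.

0.2250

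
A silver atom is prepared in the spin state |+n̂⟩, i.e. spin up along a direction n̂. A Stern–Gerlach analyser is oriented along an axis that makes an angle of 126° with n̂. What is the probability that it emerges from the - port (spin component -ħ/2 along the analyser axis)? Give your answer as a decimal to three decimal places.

0.794

For spin-½, the probability of finding spin-up along an axis at angle θ to the initial spin direction is cos²(θ/2); spin-down is sin²(θ/2).
θ = 126°, so P = sin²(63°) ≈ 0.794.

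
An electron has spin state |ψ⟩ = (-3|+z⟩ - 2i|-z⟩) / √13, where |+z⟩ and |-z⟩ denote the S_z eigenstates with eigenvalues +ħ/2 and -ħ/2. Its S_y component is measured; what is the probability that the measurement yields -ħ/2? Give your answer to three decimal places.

|-y⟩ = (|+z⟩ - i|-z⟩)/√2, so ⟨-y|ψ⟩ = (-1) / (√2·√13).
P = |-1|² / 26 = 1/26.

0.038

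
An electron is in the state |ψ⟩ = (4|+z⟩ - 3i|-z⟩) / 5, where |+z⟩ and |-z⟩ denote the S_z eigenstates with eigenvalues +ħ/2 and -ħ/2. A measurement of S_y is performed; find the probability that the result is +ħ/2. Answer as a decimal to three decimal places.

|+y⟩ = (|+z⟩ + i|-z⟩)/√2, so ⟨+y|ψ⟩ = (1) / (√2·5).
P = |1|² / 50 = 1/50.

0.020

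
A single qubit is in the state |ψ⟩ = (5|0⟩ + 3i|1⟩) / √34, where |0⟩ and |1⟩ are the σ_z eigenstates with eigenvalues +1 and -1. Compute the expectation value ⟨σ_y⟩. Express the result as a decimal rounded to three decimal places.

0.882

⟨σ_y⟩ = 2 Im(a* b)/(|a|²+|b|²) with a = 5, b = 3i.
a* b = 15i, so ⟨σ_y⟩ = 30/34.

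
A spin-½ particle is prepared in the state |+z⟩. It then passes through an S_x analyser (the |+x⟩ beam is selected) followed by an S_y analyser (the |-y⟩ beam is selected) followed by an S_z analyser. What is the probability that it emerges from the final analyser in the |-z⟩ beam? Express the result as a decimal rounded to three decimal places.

0.125

First analyser (S_x): from |+z⟩, P(|+x⟩) = 1/2.
After stage 1 the state is |+x⟩; P(|-y⟩) = |⟨-y|+x⟩|² = 1/2.
After stage 2 the state is |-y⟩; P(|-z⟩) = |⟨-z|-y⟩|² = 1/2.
Joint probability = 1/2 × 1/2 × 1/2 = 0.125.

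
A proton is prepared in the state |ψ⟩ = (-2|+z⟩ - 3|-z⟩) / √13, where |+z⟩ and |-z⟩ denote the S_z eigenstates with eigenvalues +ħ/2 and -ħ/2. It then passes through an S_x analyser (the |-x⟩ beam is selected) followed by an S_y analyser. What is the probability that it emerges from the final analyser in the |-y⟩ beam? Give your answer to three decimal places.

0.019

First analyser (S_x): P(|-x⟩) = |⟨-x|ψ⟩|² = 1/26.
After stage 1 the state is |-x⟩; P(|-y⟩) = |⟨-y|-x⟩|² = 1/2.
Joint probability = 1/26 × 1/2 = 0.019.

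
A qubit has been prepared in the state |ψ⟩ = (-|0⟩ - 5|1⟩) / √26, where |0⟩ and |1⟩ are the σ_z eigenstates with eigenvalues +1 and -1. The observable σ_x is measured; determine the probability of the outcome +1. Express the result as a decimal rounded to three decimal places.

0.692

|+x⟩ = (|0⟩ + |1⟩)/√2, so ⟨+x|ψ⟩ = (-6) / (√2·√26).
P = |-6|² / 52 = 36/52.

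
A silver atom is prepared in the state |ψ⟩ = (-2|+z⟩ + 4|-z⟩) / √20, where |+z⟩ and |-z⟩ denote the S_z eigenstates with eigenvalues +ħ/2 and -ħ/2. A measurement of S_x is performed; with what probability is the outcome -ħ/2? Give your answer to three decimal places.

0.900

|-x⟩ = (|+z⟩ - |-z⟩)/√2, so ⟨-x|ψ⟩ = (-6) / (√2·√20).
P = |-6|² / 40 = 36/40.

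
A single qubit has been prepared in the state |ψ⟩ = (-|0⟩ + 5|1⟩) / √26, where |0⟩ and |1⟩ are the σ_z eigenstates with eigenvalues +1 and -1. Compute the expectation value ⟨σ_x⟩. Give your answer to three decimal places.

-0.385

⟨σ_x⟩ = 2 Re(a* b)/(|a|²+|b|²) with a = -1, b = 5.
a* b = -5, so ⟨σ_x⟩ = -10/26.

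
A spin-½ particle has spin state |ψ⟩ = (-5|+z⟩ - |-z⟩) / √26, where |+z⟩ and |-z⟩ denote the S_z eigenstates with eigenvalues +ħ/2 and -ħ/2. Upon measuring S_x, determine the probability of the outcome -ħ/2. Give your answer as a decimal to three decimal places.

0.308

|-x⟩ = (|+z⟩ - |-z⟩)/√2, so ⟨-x|ψ⟩ = (-4) / (√2·√26).
P = |-4|² / 52 = 16/52.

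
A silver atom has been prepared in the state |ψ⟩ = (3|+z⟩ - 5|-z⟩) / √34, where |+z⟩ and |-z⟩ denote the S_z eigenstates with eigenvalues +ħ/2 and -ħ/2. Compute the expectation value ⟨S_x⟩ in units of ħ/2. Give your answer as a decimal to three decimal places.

-0.882

⟨σ_x⟩ = 2 Re(a* b)/(|a|²+|b|²) with a = 3, b = -5.
a* b = -15, so ⟨σ_x⟩ = -30/34.
⟨S_x⟩ = (ħ/2)·⟨σ_x⟩.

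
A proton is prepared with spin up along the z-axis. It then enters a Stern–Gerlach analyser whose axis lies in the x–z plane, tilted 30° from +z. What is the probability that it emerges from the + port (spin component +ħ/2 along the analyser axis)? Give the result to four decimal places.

For spin-½, the probability of finding spin-up along an axis at angle θ to the initial spin direction is cos²(θ/2); spin-down is sin²(θ/2).
θ = 30°, so P = cos²(15°) ≈ 0.9330.

0.9330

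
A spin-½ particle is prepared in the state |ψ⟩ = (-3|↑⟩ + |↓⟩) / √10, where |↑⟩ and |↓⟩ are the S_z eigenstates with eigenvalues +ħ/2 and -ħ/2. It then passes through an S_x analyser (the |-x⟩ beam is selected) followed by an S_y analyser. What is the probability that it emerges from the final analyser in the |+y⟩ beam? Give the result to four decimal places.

First analyser (S_x): P(|-x⟩) = |⟨-x|ψ⟩|² = 16/20.
After stage 1 the state is |-x⟩; P(|+y⟩) = |⟨+y|-x⟩|² = 1/2.
Joint probability = 16/20 × 1/2 = 0.4000.

0.4000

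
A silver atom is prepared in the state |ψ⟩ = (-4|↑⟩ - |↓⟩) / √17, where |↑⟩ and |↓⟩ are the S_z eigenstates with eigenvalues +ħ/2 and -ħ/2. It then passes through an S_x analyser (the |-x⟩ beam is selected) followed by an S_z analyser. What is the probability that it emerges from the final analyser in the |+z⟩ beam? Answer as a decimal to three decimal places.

First analyser (S_x): P(|-x⟩) = |⟨-x|ψ⟩|² = 9/34.
After stage 1 the state is |-x⟩; P(|+z⟩) = |⟨+z|-x⟩|² = 1/2.
Joint probability = 9/34 × 1/2 = 0.132.

0.132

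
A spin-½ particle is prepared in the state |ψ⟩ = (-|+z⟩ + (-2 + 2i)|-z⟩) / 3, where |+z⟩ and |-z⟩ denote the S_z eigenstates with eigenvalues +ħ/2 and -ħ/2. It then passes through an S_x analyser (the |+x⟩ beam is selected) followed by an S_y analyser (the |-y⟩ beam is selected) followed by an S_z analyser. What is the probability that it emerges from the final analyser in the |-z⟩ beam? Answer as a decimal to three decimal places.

0.181

First analyser (S_x): P(|+x⟩) = |⟨+x|ψ⟩|² = 13/18.
After stage 1 the state is |+x⟩; P(|-y⟩) = |⟨-y|+x⟩|² = 1/2.
After stage 2 the state is |-y⟩; P(|-z⟩) = |⟨-z|-y⟩|² = 1/2.
Joint probability = 13/18 × 1/2 × 1/2 = 0.181.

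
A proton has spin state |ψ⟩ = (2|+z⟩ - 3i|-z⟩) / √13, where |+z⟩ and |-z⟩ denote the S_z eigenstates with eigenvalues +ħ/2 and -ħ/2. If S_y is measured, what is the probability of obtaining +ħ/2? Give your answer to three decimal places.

|+y⟩ = (|+z⟩ + i|-z⟩)/√2, so ⟨+y|ψ⟩ = (-1) / (√2·√13).
P = |-1|² / 26 = 1/26.

0.038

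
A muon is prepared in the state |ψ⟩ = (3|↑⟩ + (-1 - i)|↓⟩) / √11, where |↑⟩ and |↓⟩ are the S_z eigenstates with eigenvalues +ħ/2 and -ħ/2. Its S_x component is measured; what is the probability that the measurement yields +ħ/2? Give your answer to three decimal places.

0.227

|+x⟩ = (|↑⟩ + |↓⟩)/√2, so ⟨+x|ψ⟩ = (2 - i) / (√2·√11).
P = |2 - i|² / 22 = 5/22.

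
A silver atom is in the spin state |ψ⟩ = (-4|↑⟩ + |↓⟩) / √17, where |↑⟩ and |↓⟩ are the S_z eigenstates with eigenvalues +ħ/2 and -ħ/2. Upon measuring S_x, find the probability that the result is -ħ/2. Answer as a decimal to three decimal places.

|-x⟩ = (|↑⟩ - |↓⟩)/√2, so ⟨-x|ψ⟩ = (-5) / (√2·√17).
P = |-5|² / 34 = 25/34.

0.735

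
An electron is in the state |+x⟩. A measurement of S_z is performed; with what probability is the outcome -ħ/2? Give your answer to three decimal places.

In the S_z basis, |+x⟩ = (|+z⟩ + |-z⟩)/√2 and |-z⟩ = |-z⟩.
|⟨-z|+x⟩|² = 1/2.

0.500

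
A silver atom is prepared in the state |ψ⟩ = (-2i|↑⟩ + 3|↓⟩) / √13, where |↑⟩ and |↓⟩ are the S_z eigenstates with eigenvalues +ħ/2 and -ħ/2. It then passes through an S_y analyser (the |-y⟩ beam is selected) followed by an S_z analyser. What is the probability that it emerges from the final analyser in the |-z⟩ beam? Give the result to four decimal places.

0.0192

First analyser (S_y): P(|-y⟩) = |⟨-y|ψ⟩|² = 1/26.
After stage 1 the state is |-y⟩; P(|-z⟩) = |⟨-z|-y⟩|² = 1/2.
Joint probability = 1/26 × 1/2 = 0.0192.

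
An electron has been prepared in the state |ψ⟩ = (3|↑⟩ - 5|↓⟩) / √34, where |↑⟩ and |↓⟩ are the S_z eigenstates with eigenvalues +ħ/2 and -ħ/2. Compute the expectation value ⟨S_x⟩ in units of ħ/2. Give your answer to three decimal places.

-0.882

⟨σ_x⟩ = 2 Re(a* b)/(|a|²+|b|²) with a = 3, b = -5.
a* b = -15, so ⟨σ_x⟩ = -30/34.
⟨S_x⟩ = (ħ/2)·⟨σ_x⟩.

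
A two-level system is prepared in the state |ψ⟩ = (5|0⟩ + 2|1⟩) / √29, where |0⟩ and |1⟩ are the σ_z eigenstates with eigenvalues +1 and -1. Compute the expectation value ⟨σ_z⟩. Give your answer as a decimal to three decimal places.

0.724

⟨σ_z⟩ = |a|² - |b|² divided by |a|²+|b|², with a, b the |0⟩, |1⟩ amplitudes.
= (25 - 4)/29 = 21/29.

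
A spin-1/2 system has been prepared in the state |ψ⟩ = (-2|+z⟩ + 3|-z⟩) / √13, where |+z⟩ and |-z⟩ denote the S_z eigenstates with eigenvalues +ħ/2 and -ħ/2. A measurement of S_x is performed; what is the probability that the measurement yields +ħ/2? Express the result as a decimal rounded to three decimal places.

0.038

|+x⟩ = (|+z⟩ + |-z⟩)/√2, so ⟨+x|ψ⟩ = (1) / (√2·√13).
P = |1|² / 26 = 1/26.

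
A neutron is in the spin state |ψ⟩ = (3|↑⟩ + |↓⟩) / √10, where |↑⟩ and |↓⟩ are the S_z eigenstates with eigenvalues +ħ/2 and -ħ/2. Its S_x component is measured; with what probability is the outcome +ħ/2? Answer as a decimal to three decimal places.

0.800

|+x⟩ = (|↑⟩ + |↓⟩)/√2, so ⟨+x|ψ⟩ = (4) / (√2·√10).
P = |4|² / 20 = 16/20.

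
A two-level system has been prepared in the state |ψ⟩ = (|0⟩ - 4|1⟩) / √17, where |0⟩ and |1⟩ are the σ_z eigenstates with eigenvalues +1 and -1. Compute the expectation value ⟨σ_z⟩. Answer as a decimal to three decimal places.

-0.882

⟨σ_z⟩ = |a|² - |b|² divided by |a|²+|b|², with a, b the |0⟩, |1⟩ amplitudes.
= (1 - 16)/17 = -15/17.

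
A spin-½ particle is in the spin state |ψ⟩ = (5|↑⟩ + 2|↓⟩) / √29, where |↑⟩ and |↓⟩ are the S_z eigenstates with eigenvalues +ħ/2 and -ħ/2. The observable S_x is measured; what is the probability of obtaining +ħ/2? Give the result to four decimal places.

0.8448

|+x⟩ = (|↑⟩ + |↓⟩)/√2, so ⟨+x|ψ⟩ = (7) / (√2·√29).
P = |7|² / 58 = 49/58.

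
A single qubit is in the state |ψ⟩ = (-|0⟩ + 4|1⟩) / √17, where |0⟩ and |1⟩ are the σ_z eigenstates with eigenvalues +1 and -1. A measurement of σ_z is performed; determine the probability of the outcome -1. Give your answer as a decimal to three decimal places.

The -1 outcome corresponds to |1⟩. Its amplitude in |ψ⟩ is 4/√17.
P = |4|² / 17 = 16/17.

0.941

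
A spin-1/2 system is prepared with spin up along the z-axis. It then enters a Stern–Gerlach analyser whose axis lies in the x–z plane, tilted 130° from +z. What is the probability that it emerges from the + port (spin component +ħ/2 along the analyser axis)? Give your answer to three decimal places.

For spin-½, the probability of finding spin-up along an axis at angle θ to the initial spin direction is cos²(θ/2); spin-down is sin²(θ/2).
θ = 130°, so P = cos²(65°) ≈ 0.179.

0.179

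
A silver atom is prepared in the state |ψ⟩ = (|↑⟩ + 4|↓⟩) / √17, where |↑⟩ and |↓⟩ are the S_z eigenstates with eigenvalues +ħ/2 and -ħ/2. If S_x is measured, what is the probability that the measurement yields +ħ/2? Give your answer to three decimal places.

0.735

|+x⟩ = (|↑⟩ + |↓⟩)/√2, so ⟨+x|ψ⟩ = (5) / (√2·√17).
P = |5|² / 34 = 25/34.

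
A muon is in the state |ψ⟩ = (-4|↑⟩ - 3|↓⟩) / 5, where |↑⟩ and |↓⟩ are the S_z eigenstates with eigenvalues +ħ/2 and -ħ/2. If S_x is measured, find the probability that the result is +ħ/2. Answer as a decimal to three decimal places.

|+x⟩ = (|↑⟩ + |↓⟩)/√2, so ⟨+x|ψ⟩ = (-7) / (√2·5).
P = |-7|² / 50 = 49/50.

0.980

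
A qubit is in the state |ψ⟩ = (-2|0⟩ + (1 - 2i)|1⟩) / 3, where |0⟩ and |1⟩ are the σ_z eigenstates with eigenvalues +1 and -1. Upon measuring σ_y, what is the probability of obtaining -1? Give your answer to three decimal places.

0.056

|-y⟩ = (|0⟩ - i|1⟩)/√2, so ⟨-y|ψ⟩ = (i) / (√2·3).
P = |i|² / 18 = 1/18.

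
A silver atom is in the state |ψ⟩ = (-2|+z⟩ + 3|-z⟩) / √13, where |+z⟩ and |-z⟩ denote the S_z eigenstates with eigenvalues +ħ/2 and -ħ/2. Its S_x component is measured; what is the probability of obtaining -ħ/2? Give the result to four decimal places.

|-x⟩ = (|+z⟩ - |-z⟩)/√2, so ⟨-x|ψ⟩ = (-5) / (√2·√13).
P = |-5|² / 26 = 25/26.

0.9615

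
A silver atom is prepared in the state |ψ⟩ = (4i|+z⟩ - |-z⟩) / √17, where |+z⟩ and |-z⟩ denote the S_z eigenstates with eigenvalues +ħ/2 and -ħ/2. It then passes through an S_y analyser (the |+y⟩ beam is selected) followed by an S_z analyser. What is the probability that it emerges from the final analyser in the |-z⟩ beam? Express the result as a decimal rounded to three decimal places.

First analyser (S_y): P(|+y⟩) = |⟨+y|ψ⟩|² = 25/34.
After stage 1 the state is |+y⟩; P(|-z⟩) = |⟨-z|+y⟩|² = 1/2.
Joint probability = 25/34 × 1/2 = 0.368.

0.368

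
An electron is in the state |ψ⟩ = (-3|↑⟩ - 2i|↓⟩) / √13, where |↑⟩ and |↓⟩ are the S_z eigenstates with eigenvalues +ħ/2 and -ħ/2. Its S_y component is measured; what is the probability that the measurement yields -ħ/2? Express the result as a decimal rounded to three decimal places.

0.038

|-y⟩ = (|↑⟩ - i|↓⟩)/√2, so ⟨-y|ψ⟩ = (-1) / (√2·√13).
P = |-1|² / 26 = 1/26.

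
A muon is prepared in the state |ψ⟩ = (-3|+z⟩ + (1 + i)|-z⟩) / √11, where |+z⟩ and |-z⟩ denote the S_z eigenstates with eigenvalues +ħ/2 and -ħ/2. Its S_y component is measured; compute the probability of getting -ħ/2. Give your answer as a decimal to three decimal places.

|-y⟩ = (|+z⟩ - i|-z⟩)/√2, so ⟨-y|ψ⟩ = (-4 + i) / (√2·√11).
P = |-4 + i|² / 22 = 17/22.

0.773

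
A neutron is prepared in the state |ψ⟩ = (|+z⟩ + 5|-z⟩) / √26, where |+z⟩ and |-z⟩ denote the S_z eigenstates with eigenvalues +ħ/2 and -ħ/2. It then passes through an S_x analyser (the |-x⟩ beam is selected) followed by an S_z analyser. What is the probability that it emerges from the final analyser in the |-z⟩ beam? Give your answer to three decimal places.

First analyser (S_x): P(|-x⟩) = |⟨-x|ψ⟩|² = 16/52.
After stage 1 the state is |-x⟩; P(|-z⟩) = |⟨-z|-x⟩|² = 1/2.
Joint probability = 16/52 × 1/2 = 0.154.

0.154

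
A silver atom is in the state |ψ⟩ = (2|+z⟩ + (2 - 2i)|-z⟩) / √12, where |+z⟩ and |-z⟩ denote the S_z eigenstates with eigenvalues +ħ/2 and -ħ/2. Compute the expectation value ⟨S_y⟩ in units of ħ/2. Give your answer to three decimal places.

⟨σ_y⟩ = 2 Im(a* b)/(|a|²+|b|²) with a = 2, b = (2 - 2i).
a* b = (4 - 4i), so ⟨σ_y⟩ = -8/12.
⟨S_y⟩ = (ħ/2)·⟨σ_y⟩.

-0.667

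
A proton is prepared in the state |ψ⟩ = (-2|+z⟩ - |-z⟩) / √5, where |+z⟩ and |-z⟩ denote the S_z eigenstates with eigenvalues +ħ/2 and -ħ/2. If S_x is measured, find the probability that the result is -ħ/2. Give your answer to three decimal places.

0.100

|-x⟩ = (|+z⟩ - |-z⟩)/√2, so ⟨-x|ψ⟩ = (-1) / (√2·√5).
P = |-1|² / 10 = 1/10.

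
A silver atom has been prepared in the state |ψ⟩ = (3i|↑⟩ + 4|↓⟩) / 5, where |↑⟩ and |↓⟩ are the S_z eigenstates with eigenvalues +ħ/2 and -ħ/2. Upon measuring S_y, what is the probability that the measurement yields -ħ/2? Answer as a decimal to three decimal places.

0.980

|-y⟩ = (|↑⟩ - i|↓⟩)/√2, so ⟨-y|ψ⟩ = (7i) / (√2·5).
P = |7i|² / 50 = 49/50.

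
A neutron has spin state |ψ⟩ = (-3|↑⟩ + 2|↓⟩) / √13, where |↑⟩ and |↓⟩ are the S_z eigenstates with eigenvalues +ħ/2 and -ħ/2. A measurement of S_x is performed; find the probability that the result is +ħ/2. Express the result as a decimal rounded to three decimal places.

|+x⟩ = (|↑⟩ + |↓⟩)/√2, so ⟨+x|ψ⟩ = (-1) / (√2·√13).
P = |-1|² / 26 = 1/26.

0.038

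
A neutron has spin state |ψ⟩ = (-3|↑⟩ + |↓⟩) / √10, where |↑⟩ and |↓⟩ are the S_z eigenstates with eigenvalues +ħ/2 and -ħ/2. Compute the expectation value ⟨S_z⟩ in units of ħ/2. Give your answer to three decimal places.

0.800

⟨σ_z⟩ = |a|² - |b|² divided by |a|²+|b|², with a, b the |↑⟩, |↓⟩ amplitudes.
= (9 - 1)/10 = 8/10.
⟨S_z⟩ = (ħ/2)·⟨σ_z⟩.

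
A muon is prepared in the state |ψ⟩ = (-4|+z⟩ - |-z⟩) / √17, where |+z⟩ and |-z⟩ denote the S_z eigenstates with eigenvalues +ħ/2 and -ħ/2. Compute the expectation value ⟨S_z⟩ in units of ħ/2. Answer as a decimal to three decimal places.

⟨σ_z⟩ = |a|² - |b|² divided by |a|²+|b|², with a, b the |+z⟩, |-z⟩ amplitudes.
= (16 - 1)/17 = 15/17.
⟨S_z⟩ = (ħ/2)·⟨σ_z⟩.

0.882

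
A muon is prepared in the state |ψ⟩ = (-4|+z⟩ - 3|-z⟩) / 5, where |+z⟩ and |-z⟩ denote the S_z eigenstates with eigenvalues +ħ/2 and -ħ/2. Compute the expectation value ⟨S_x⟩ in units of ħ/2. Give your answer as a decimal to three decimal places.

⟨σ_x⟩ = 2 Re(a* b)/(|a|²+|b|²) with a = -4, b = -3.
a* b = 12, so ⟨σ_x⟩ = 24/25.
⟨S_x⟩ = (ħ/2)·⟨σ_x⟩.

0.960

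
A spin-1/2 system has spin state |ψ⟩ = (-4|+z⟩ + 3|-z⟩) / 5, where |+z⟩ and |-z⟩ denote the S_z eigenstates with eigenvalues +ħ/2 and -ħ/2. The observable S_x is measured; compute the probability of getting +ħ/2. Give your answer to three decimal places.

0.020

|+x⟩ = (|+z⟩ + |-z⟩)/√2, so ⟨+x|ψ⟩ = (-1) / (√2·5).
P = |-1|² / 50 = 1/50.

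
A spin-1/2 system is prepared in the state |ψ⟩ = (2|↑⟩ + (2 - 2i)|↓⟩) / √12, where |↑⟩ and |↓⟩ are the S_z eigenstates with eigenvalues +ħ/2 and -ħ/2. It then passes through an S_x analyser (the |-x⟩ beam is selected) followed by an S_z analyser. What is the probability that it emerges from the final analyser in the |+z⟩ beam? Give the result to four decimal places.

0.0833

First analyser (S_x): P(|-x⟩) = |⟨-x|ψ⟩|² = 4/24.
After stage 1 the state is |-x⟩; P(|+z⟩) = |⟨+z|-x⟩|² = 1/2.
Joint probability = 4/24 × 1/2 = 0.0833.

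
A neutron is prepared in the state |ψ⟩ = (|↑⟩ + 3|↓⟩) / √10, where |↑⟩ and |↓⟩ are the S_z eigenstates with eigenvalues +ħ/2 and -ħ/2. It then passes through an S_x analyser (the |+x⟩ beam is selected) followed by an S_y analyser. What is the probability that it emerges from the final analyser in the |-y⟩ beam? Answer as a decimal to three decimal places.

First analyser (S_x): P(|+x⟩) = |⟨+x|ψ⟩|² = 16/20.
After stage 1 the state is |+x⟩; P(|-y⟩) = |⟨-y|+x⟩|² = 1/2.
Joint probability = 16/20 × 1/2 = 0.400.

0.400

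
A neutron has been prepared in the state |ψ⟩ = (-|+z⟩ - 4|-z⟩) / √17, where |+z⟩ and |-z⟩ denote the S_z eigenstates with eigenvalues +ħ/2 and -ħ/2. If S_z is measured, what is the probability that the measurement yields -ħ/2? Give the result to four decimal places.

0.9412

The -ħ/2 outcome corresponds to |-z⟩. Its amplitude in |ψ⟩ is -4/√17.
P = |-4|² / 17 = 16/17.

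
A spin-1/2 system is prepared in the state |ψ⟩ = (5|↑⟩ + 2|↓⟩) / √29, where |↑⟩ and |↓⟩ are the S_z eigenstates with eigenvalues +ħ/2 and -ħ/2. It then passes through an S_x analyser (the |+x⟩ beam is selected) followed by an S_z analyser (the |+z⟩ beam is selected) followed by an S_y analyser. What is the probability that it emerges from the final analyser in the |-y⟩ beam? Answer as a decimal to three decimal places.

0.211

First analyser (S_x): P(|+x⟩) = |⟨+x|ψ⟩|² = 49/58.
After stage 1 the state is |+x⟩; P(|+z⟩) = |⟨+z|+x⟩|² = 1/2.
After stage 2 the state is |+z⟩; P(|-y⟩) = |⟨-y|+z⟩|² = 1/2.
Joint probability = 49/58 × 1/2 × 1/2 = 0.211.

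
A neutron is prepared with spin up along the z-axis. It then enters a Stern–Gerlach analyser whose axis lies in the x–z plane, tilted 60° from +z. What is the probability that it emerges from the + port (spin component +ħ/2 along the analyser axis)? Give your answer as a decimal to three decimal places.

For spin-½, the probability of finding spin-up along an axis at angle θ to the initial spin direction is cos²(θ/2); spin-down is sin²(θ/2).
θ = 60°, so P = cos²(30°) ≈ 0.750.

0.750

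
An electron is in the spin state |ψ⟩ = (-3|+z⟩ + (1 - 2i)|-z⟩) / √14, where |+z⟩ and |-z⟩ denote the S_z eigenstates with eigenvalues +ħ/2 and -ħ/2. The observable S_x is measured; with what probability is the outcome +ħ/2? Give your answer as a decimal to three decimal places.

|+x⟩ = (|+z⟩ + |-z⟩)/√2, so ⟨+x|ψ⟩ = (-2 - 2i) / (√2·√14).
P = |-2 - 2i|² / 28 = 8/28.

0.286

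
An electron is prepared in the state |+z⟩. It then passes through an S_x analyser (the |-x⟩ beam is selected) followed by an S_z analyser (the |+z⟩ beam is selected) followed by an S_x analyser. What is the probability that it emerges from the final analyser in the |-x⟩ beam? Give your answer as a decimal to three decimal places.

0.125

First analyser (S_x): from |+z⟩, P(|-x⟩) = 1/2.
After stage 1 the state is |-x⟩; P(|+z⟩) = |⟨+z|-x⟩|² = 1/2.
After stage 2 the state is |+z⟩; P(|-x⟩) = |⟨-x|+z⟩|² = 1/2.
Joint probability = 1/2 × 1/2 × 1/2 = 0.125.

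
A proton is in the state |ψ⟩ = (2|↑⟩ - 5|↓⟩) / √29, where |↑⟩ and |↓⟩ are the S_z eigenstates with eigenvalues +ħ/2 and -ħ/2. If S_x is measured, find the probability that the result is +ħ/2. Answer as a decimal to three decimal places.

0.155

|+x⟩ = (|↑⟩ + |↓⟩)/√2, so ⟨+x|ψ⟩ = (-3) / (√2·√29).
P = |-3|² / 58 = 9/58.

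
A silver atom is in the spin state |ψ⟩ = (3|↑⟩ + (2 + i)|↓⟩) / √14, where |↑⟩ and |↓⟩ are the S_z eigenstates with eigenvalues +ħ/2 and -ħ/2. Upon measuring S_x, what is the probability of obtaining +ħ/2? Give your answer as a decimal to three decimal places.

0.929

|+x⟩ = (|↑⟩ + |↓⟩)/√2, so ⟨+x|ψ⟩ = (5 + i) / (√2·√14).
P = |5 + i|² / 28 = 26/28.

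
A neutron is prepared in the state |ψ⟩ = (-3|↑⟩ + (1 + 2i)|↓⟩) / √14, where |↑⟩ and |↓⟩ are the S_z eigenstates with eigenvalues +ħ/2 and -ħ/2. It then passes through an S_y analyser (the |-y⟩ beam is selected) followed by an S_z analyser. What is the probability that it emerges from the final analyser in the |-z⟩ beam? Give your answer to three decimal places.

First analyser (S_y): P(|-y⟩) = |⟨-y|ψ⟩|² = 26/28.
After stage 1 the state is |-y⟩; P(|-z⟩) = |⟨-z|-y⟩|² = 1/2.
Joint probability = 26/28 × 1/2 = 0.464.

0.464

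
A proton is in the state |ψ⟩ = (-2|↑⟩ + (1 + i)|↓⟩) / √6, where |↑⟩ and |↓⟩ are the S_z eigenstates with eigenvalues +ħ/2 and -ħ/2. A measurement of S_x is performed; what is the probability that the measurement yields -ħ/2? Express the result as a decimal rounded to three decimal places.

0.833

|-x⟩ = (|↑⟩ - |↓⟩)/√2, so ⟨-x|ψ⟩ = (-3 - i) / (√2·√6).
P = |-3 - i|² / 12 = 10/12.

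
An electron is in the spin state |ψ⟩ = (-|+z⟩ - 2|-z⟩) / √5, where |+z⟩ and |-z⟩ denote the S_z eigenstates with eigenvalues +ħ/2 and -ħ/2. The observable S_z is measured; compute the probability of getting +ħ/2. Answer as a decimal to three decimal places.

The +ħ/2 outcome corresponds to |+z⟩. Its amplitude in |ψ⟩ is -1/√5.
P = |-1|² / 5 = 1/5.

0.200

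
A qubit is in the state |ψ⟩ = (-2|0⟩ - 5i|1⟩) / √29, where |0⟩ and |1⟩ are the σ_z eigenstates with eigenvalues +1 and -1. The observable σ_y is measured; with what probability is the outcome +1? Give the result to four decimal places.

0.8448

|+y⟩ = (|0⟩ + i|1⟩)/√2, so ⟨+y|ψ⟩ = (-7) / (√2·√29).
P = |-7|² / 58 = 49/58.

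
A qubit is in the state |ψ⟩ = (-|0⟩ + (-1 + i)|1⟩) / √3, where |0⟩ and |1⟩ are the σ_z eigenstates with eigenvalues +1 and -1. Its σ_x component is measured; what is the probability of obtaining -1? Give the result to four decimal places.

|-x⟩ = (|0⟩ - |1⟩)/√2, so ⟨-x|ψ⟩ = (-i) / (√2·√3).
P = |-i|² / 6 = 1/6.

0.1667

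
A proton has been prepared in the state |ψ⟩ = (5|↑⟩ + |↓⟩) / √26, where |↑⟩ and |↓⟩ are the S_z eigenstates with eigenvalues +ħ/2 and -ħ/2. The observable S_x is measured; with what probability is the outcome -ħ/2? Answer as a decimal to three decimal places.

0.308

|-x⟩ = (|↑⟩ - |↓⟩)/√2, so ⟨-x|ψ⟩ = (4) / (√2·√26).
P = |4|² / 52 = 16/52.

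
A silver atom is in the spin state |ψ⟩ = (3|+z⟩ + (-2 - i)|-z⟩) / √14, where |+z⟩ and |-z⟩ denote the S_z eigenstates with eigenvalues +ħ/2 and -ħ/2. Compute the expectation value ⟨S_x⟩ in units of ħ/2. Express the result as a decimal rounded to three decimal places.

-0.857

⟨σ_x⟩ = 2 Re(a* b)/(|a|²+|b|²) with a = 3, b = (-2 - i).
a* b = (-6 - 3i), so ⟨σ_x⟩ = -12/14.
⟨S_x⟩ = (ħ/2)·⟨σ_x⟩.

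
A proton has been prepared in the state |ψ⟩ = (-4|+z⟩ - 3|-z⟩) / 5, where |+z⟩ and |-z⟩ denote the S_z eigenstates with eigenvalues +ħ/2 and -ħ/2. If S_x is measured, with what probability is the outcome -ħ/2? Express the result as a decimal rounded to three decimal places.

0.020

|-x⟩ = (|+z⟩ - |-z⟩)/√2, so ⟨-x|ψ⟩ = (-1) / (√2·5).
P = |-1|² / 50 = 1/50.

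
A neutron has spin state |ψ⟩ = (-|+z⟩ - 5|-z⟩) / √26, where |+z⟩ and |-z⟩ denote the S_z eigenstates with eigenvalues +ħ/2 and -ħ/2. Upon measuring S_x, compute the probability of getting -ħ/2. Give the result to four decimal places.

|-x⟩ = (|+z⟩ - |-z⟩)/√2, so ⟨-x|ψ⟩ = (4) / (√2·√26).
P = |4|² / 52 = 16/52.

0.3077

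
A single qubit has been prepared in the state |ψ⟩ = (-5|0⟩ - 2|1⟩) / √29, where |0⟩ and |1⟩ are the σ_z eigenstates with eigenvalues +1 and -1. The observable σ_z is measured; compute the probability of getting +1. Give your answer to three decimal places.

0.862

The +1 outcome corresponds to |0⟩. Its amplitude in |ψ⟩ is -5/√29.
P = |-5|² / 29 = 25/29.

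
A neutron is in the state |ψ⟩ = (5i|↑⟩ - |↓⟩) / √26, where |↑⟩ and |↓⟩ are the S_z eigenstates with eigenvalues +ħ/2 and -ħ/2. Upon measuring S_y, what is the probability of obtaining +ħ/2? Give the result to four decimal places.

|+y⟩ = (|↑⟩ + i|↓⟩)/√2, so ⟨+y|ψ⟩ = (6i) / (√2·√26).
P = |6i|² / 52 = 36/52.

0.6923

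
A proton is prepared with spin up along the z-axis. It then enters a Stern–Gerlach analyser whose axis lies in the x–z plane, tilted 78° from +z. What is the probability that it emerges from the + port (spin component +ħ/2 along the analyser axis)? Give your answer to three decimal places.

For spin-½, the probability of finding spin-up along an axis at angle θ to the initial spin direction is cos²(θ/2); spin-down is sin²(θ/2).
θ = 78°, so P = cos²(39°) ≈ 0.604.

0.604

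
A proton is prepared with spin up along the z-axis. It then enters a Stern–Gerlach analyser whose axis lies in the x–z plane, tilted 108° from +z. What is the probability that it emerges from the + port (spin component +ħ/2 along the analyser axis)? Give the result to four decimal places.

0.3455

For spin-½, the probability of finding spin-up along an axis at angle θ to the initial spin direction is cos²(θ/2); spin-down is sin²(θ/2).
θ = 108°, so P = cos²(54°) ≈ 0.3455.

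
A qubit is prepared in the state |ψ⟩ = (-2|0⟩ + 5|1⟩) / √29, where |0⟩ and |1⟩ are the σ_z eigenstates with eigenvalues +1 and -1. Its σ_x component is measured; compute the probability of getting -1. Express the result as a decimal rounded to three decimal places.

0.845

|-x⟩ = (|0⟩ - |1⟩)/√2, so ⟨-x|ψ⟩ = (-7) / (√2·√29).
P = |-7|² / 58 = 49/58.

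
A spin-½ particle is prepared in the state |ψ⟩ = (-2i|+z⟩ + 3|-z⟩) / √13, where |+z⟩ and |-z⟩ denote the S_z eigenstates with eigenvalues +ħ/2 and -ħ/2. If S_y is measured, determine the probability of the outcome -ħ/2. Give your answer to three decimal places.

|-y⟩ = (|+z⟩ - i|-z⟩)/√2, so ⟨-y|ψ⟩ = (i) / (√2·√13).
P = |i|² / 26 = 1/26.

0.038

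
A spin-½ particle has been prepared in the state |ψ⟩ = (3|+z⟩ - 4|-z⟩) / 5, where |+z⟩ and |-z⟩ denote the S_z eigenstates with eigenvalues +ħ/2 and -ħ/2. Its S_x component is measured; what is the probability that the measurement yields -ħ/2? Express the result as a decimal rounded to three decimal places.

0.980

|-x⟩ = (|+z⟩ - |-z⟩)/√2, so ⟨-x|ψ⟩ = (7) / (√2·5).
P = |7|² / 50 = 49/50.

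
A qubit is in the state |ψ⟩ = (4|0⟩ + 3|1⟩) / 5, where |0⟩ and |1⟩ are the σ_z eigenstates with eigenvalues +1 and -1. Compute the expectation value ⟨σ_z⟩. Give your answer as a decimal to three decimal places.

0.280

⟨σ_z⟩ = |a|² - |b|² divided by |a|²+|b|², with a, b the |0⟩, |1⟩ amplitudes.
= (16 - 9)/25 = 7/25.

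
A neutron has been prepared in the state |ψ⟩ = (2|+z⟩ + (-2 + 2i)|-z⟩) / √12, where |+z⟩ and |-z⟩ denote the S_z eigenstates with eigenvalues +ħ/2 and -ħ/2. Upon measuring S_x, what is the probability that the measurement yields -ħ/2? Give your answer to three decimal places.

|-x⟩ = (|+z⟩ - |-z⟩)/√2, so ⟨-x|ψ⟩ = (4 - 2i) / (√2·√12).
P = |4 - 2i|² / 24 = 20/24.

0.833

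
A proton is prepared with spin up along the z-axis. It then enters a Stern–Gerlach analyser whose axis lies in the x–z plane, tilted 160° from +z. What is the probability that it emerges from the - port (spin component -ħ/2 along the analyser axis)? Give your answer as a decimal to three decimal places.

For spin-½, the probability of finding spin-up along an axis at angle θ to the initial spin direction is cos²(θ/2); spin-down is sin²(θ/2).
θ = 160°, so P = sin²(80°) ≈ 0.970.

0.970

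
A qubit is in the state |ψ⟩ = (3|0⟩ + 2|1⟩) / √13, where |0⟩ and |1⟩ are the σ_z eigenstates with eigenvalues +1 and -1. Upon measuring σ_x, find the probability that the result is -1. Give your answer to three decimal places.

|-x⟩ = (|0⟩ - |1⟩)/√2, so ⟨-x|ψ⟩ = (1) / (√2·√13).
P = |1|² / 26 = 1/26.

0.038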